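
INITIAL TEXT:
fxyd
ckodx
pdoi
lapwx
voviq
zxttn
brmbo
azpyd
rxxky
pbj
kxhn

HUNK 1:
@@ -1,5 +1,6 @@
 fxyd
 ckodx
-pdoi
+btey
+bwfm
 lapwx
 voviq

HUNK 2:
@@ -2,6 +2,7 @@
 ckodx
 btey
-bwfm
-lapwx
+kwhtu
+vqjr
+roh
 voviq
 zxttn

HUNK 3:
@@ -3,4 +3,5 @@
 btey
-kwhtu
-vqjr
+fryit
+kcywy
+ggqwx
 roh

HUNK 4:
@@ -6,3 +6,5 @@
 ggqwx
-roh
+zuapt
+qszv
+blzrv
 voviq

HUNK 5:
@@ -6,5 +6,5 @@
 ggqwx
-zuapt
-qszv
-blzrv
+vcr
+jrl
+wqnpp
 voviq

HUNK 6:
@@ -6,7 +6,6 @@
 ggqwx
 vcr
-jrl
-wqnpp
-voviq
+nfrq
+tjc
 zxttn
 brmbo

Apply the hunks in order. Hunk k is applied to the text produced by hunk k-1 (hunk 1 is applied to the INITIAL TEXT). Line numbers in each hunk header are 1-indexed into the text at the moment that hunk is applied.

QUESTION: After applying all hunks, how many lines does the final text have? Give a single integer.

Answer: 15

Derivation:
Hunk 1: at line 1 remove [pdoi] add [btey,bwfm] -> 12 lines: fxyd ckodx btey bwfm lapwx voviq zxttn brmbo azpyd rxxky pbj kxhn
Hunk 2: at line 2 remove [bwfm,lapwx] add [kwhtu,vqjr,roh] -> 13 lines: fxyd ckodx btey kwhtu vqjr roh voviq zxttn brmbo azpyd rxxky pbj kxhn
Hunk 3: at line 3 remove [kwhtu,vqjr] add [fryit,kcywy,ggqwx] -> 14 lines: fxyd ckodx btey fryit kcywy ggqwx roh voviq zxttn brmbo azpyd rxxky pbj kxhn
Hunk 4: at line 6 remove [roh] add [zuapt,qszv,blzrv] -> 16 lines: fxyd ckodx btey fryit kcywy ggqwx zuapt qszv blzrv voviq zxttn brmbo azpyd rxxky pbj kxhn
Hunk 5: at line 6 remove [zuapt,qszv,blzrv] add [vcr,jrl,wqnpp] -> 16 lines: fxyd ckodx btey fryit kcywy ggqwx vcr jrl wqnpp voviq zxttn brmbo azpyd rxxky pbj kxhn
Hunk 6: at line 6 remove [jrl,wqnpp,voviq] add [nfrq,tjc] -> 15 lines: fxyd ckodx btey fryit kcywy ggqwx vcr nfrq tjc zxttn brmbo azpyd rxxky pbj kxhn
Final line count: 15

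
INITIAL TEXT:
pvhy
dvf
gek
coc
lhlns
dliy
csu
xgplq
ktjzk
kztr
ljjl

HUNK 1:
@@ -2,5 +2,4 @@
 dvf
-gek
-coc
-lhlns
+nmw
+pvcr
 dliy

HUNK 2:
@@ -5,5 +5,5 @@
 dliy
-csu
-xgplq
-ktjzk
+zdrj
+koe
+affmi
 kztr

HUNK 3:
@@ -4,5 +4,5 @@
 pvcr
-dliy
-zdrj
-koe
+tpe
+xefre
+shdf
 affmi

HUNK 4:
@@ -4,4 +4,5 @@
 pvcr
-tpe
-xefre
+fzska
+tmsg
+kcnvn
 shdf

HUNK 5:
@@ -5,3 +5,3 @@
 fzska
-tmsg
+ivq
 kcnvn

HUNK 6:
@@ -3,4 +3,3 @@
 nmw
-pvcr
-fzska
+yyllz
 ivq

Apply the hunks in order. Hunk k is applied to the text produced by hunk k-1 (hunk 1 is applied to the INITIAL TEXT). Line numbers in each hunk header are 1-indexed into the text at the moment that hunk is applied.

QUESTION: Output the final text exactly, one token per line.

Answer: pvhy
dvf
nmw
yyllz
ivq
kcnvn
shdf
affmi
kztr
ljjl

Derivation:
Hunk 1: at line 2 remove [gek,coc,lhlns] add [nmw,pvcr] -> 10 lines: pvhy dvf nmw pvcr dliy csu xgplq ktjzk kztr ljjl
Hunk 2: at line 5 remove [csu,xgplq,ktjzk] add [zdrj,koe,affmi] -> 10 lines: pvhy dvf nmw pvcr dliy zdrj koe affmi kztr ljjl
Hunk 3: at line 4 remove [dliy,zdrj,koe] add [tpe,xefre,shdf] -> 10 lines: pvhy dvf nmw pvcr tpe xefre shdf affmi kztr ljjl
Hunk 4: at line 4 remove [tpe,xefre] add [fzska,tmsg,kcnvn] -> 11 lines: pvhy dvf nmw pvcr fzska tmsg kcnvn shdf affmi kztr ljjl
Hunk 5: at line 5 remove [tmsg] add [ivq] -> 11 lines: pvhy dvf nmw pvcr fzska ivq kcnvn shdf affmi kztr ljjl
Hunk 6: at line 3 remove [pvcr,fzska] add [yyllz] -> 10 lines: pvhy dvf nmw yyllz ivq kcnvn shdf affmi kztr ljjl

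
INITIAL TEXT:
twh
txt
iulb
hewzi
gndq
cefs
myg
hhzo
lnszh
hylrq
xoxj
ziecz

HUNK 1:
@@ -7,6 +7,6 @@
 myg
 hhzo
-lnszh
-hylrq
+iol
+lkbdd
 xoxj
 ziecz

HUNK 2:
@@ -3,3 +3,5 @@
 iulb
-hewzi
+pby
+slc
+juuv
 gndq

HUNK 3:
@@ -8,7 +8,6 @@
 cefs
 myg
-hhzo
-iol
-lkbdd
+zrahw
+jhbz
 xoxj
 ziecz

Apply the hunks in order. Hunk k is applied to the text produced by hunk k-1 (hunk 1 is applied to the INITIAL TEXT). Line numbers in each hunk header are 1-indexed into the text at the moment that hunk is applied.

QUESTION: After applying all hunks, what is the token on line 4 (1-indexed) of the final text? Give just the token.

Answer: pby

Derivation:
Hunk 1: at line 7 remove [lnszh,hylrq] add [iol,lkbdd] -> 12 lines: twh txt iulb hewzi gndq cefs myg hhzo iol lkbdd xoxj ziecz
Hunk 2: at line 3 remove [hewzi] add [pby,slc,juuv] -> 14 lines: twh txt iulb pby slc juuv gndq cefs myg hhzo iol lkbdd xoxj ziecz
Hunk 3: at line 8 remove [hhzo,iol,lkbdd] add [zrahw,jhbz] -> 13 lines: twh txt iulb pby slc juuv gndq cefs myg zrahw jhbz xoxj ziecz
Final line 4: pby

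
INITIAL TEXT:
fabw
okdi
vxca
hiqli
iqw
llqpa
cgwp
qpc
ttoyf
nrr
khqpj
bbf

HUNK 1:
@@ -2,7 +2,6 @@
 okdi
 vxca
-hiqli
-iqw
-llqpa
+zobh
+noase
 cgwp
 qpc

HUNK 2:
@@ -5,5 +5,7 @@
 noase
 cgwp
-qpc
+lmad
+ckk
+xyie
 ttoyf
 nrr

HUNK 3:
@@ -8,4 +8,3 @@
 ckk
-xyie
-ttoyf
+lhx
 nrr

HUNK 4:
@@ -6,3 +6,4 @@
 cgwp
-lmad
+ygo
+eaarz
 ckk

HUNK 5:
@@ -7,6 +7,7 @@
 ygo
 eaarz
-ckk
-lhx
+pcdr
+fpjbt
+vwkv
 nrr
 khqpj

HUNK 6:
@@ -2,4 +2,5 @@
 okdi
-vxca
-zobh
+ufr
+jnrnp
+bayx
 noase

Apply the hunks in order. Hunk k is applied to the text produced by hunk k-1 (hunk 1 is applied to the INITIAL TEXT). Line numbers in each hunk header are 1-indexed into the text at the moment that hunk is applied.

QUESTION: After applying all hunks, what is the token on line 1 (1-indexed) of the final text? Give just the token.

Hunk 1: at line 2 remove [hiqli,iqw,llqpa] add [zobh,noase] -> 11 lines: fabw okdi vxca zobh noase cgwp qpc ttoyf nrr khqpj bbf
Hunk 2: at line 5 remove [qpc] add [lmad,ckk,xyie] -> 13 lines: fabw okdi vxca zobh noase cgwp lmad ckk xyie ttoyf nrr khqpj bbf
Hunk 3: at line 8 remove [xyie,ttoyf] add [lhx] -> 12 lines: fabw okdi vxca zobh noase cgwp lmad ckk lhx nrr khqpj bbf
Hunk 4: at line 6 remove [lmad] add [ygo,eaarz] -> 13 lines: fabw okdi vxca zobh noase cgwp ygo eaarz ckk lhx nrr khqpj bbf
Hunk 5: at line 7 remove [ckk,lhx] add [pcdr,fpjbt,vwkv] -> 14 lines: fabw okdi vxca zobh noase cgwp ygo eaarz pcdr fpjbt vwkv nrr khqpj bbf
Hunk 6: at line 2 remove [vxca,zobh] add [ufr,jnrnp,bayx] -> 15 lines: fabw okdi ufr jnrnp bayx noase cgwp ygo eaarz pcdr fpjbt vwkv nrr khqpj bbf
Final line 1: fabw

Answer: fabw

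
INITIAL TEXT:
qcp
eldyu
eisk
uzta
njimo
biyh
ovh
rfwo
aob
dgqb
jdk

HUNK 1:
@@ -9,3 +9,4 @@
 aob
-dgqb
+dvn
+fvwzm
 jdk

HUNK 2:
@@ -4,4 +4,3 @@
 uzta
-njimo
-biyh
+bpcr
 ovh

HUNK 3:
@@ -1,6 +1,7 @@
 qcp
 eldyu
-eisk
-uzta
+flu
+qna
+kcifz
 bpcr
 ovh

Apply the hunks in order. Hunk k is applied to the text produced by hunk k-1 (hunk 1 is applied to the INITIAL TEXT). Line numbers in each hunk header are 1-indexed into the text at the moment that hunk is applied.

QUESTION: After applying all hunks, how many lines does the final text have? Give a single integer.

Hunk 1: at line 9 remove [dgqb] add [dvn,fvwzm] -> 12 lines: qcp eldyu eisk uzta njimo biyh ovh rfwo aob dvn fvwzm jdk
Hunk 2: at line 4 remove [njimo,biyh] add [bpcr] -> 11 lines: qcp eldyu eisk uzta bpcr ovh rfwo aob dvn fvwzm jdk
Hunk 3: at line 1 remove [eisk,uzta] add [flu,qna,kcifz] -> 12 lines: qcp eldyu flu qna kcifz bpcr ovh rfwo aob dvn fvwzm jdk
Final line count: 12

Answer: 12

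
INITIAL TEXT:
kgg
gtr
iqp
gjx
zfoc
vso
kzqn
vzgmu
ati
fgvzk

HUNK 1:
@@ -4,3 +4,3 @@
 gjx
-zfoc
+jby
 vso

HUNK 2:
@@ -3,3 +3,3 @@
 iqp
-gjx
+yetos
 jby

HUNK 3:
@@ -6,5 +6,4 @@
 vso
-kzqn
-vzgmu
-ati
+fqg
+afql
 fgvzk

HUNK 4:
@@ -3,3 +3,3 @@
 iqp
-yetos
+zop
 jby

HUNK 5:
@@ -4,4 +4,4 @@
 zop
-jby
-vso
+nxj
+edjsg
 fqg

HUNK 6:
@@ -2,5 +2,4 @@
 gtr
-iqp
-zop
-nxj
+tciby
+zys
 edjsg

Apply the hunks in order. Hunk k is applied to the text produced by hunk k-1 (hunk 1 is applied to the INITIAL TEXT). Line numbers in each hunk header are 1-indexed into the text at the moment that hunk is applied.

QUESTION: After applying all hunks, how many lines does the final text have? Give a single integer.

Answer: 8

Derivation:
Hunk 1: at line 4 remove [zfoc] add [jby] -> 10 lines: kgg gtr iqp gjx jby vso kzqn vzgmu ati fgvzk
Hunk 2: at line 3 remove [gjx] add [yetos] -> 10 lines: kgg gtr iqp yetos jby vso kzqn vzgmu ati fgvzk
Hunk 3: at line 6 remove [kzqn,vzgmu,ati] add [fqg,afql] -> 9 lines: kgg gtr iqp yetos jby vso fqg afql fgvzk
Hunk 4: at line 3 remove [yetos] add [zop] -> 9 lines: kgg gtr iqp zop jby vso fqg afql fgvzk
Hunk 5: at line 4 remove [jby,vso] add [nxj,edjsg] -> 9 lines: kgg gtr iqp zop nxj edjsg fqg afql fgvzk
Hunk 6: at line 2 remove [iqp,zop,nxj] add [tciby,zys] -> 8 lines: kgg gtr tciby zys edjsg fqg afql fgvzk
Final line count: 8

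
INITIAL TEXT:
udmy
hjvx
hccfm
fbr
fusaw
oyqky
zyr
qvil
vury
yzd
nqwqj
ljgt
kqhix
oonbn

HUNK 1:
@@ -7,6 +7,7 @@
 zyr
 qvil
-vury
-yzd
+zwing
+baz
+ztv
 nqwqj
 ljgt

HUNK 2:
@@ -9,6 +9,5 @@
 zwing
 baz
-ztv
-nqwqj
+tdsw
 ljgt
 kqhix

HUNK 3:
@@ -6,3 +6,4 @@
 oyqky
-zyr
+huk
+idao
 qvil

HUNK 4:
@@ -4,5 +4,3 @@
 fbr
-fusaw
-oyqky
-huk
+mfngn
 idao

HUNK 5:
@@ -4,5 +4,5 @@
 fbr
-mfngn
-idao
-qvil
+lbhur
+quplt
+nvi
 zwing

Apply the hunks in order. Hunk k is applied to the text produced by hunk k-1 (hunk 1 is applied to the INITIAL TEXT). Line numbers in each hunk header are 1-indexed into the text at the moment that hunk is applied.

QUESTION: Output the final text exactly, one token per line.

Hunk 1: at line 7 remove [vury,yzd] add [zwing,baz,ztv] -> 15 lines: udmy hjvx hccfm fbr fusaw oyqky zyr qvil zwing baz ztv nqwqj ljgt kqhix oonbn
Hunk 2: at line 9 remove [ztv,nqwqj] add [tdsw] -> 14 lines: udmy hjvx hccfm fbr fusaw oyqky zyr qvil zwing baz tdsw ljgt kqhix oonbn
Hunk 3: at line 6 remove [zyr] add [huk,idao] -> 15 lines: udmy hjvx hccfm fbr fusaw oyqky huk idao qvil zwing baz tdsw ljgt kqhix oonbn
Hunk 4: at line 4 remove [fusaw,oyqky,huk] add [mfngn] -> 13 lines: udmy hjvx hccfm fbr mfngn idao qvil zwing baz tdsw ljgt kqhix oonbn
Hunk 5: at line 4 remove [mfngn,idao,qvil] add [lbhur,quplt,nvi] -> 13 lines: udmy hjvx hccfm fbr lbhur quplt nvi zwing baz tdsw ljgt kqhix oonbn

Answer: udmy
hjvx
hccfm
fbr
lbhur
quplt
nvi
zwing
baz
tdsw
ljgt
kqhix
oonbn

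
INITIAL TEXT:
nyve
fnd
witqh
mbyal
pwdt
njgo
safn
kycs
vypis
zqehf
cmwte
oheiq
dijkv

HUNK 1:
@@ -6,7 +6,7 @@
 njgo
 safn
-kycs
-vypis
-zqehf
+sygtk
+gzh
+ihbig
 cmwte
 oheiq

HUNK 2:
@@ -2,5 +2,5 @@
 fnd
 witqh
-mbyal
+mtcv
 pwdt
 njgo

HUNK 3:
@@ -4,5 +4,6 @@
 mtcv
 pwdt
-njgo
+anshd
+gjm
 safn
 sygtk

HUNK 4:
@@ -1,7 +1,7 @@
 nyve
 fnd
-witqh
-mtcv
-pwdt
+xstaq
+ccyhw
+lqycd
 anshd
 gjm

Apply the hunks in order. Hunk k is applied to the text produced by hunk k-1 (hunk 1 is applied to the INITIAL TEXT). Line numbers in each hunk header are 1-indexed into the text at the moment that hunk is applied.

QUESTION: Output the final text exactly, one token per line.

Answer: nyve
fnd
xstaq
ccyhw
lqycd
anshd
gjm
safn
sygtk
gzh
ihbig
cmwte
oheiq
dijkv

Derivation:
Hunk 1: at line 6 remove [kycs,vypis,zqehf] add [sygtk,gzh,ihbig] -> 13 lines: nyve fnd witqh mbyal pwdt njgo safn sygtk gzh ihbig cmwte oheiq dijkv
Hunk 2: at line 2 remove [mbyal] add [mtcv] -> 13 lines: nyve fnd witqh mtcv pwdt njgo safn sygtk gzh ihbig cmwte oheiq dijkv
Hunk 3: at line 4 remove [njgo] add [anshd,gjm] -> 14 lines: nyve fnd witqh mtcv pwdt anshd gjm safn sygtk gzh ihbig cmwte oheiq dijkv
Hunk 4: at line 1 remove [witqh,mtcv,pwdt] add [xstaq,ccyhw,lqycd] -> 14 lines: nyve fnd xstaq ccyhw lqycd anshd gjm safn sygtk gzh ihbig cmwte oheiq dijkv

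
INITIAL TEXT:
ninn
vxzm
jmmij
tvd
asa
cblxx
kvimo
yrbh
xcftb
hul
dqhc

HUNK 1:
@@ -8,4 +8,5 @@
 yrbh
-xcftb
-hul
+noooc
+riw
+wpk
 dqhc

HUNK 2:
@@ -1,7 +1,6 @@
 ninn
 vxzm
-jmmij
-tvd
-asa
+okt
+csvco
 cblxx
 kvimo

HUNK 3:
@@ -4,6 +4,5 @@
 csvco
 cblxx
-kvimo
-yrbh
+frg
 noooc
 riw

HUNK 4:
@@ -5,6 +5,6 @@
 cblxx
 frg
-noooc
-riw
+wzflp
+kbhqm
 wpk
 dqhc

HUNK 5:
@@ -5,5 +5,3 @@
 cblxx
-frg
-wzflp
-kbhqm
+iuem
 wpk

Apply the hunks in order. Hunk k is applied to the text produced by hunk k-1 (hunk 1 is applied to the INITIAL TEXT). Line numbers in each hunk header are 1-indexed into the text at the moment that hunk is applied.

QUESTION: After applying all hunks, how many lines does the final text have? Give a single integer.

Answer: 8

Derivation:
Hunk 1: at line 8 remove [xcftb,hul] add [noooc,riw,wpk] -> 12 lines: ninn vxzm jmmij tvd asa cblxx kvimo yrbh noooc riw wpk dqhc
Hunk 2: at line 1 remove [jmmij,tvd,asa] add [okt,csvco] -> 11 lines: ninn vxzm okt csvco cblxx kvimo yrbh noooc riw wpk dqhc
Hunk 3: at line 4 remove [kvimo,yrbh] add [frg] -> 10 lines: ninn vxzm okt csvco cblxx frg noooc riw wpk dqhc
Hunk 4: at line 5 remove [noooc,riw] add [wzflp,kbhqm] -> 10 lines: ninn vxzm okt csvco cblxx frg wzflp kbhqm wpk dqhc
Hunk 5: at line 5 remove [frg,wzflp,kbhqm] add [iuem] -> 8 lines: ninn vxzm okt csvco cblxx iuem wpk dqhc
Final line count: 8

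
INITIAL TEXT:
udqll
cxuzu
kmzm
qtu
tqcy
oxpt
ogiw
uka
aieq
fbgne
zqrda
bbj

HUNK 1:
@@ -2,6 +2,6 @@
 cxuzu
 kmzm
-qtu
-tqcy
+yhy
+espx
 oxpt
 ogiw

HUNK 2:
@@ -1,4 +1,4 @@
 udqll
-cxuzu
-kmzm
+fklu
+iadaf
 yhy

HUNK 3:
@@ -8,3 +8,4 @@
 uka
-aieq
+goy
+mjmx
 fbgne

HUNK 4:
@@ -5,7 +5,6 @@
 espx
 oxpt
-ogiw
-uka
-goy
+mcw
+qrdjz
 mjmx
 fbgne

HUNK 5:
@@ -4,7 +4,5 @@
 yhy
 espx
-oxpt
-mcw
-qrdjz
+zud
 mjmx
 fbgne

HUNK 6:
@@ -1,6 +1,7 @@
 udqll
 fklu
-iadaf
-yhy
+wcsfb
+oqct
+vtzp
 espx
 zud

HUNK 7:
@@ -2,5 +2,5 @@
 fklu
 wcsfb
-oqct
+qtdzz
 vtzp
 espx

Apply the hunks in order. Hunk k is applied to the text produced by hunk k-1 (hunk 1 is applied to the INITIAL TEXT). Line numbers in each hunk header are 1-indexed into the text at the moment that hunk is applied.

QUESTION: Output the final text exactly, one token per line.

Hunk 1: at line 2 remove [qtu,tqcy] add [yhy,espx] -> 12 lines: udqll cxuzu kmzm yhy espx oxpt ogiw uka aieq fbgne zqrda bbj
Hunk 2: at line 1 remove [cxuzu,kmzm] add [fklu,iadaf] -> 12 lines: udqll fklu iadaf yhy espx oxpt ogiw uka aieq fbgne zqrda bbj
Hunk 3: at line 8 remove [aieq] add [goy,mjmx] -> 13 lines: udqll fklu iadaf yhy espx oxpt ogiw uka goy mjmx fbgne zqrda bbj
Hunk 4: at line 5 remove [ogiw,uka,goy] add [mcw,qrdjz] -> 12 lines: udqll fklu iadaf yhy espx oxpt mcw qrdjz mjmx fbgne zqrda bbj
Hunk 5: at line 4 remove [oxpt,mcw,qrdjz] add [zud] -> 10 lines: udqll fklu iadaf yhy espx zud mjmx fbgne zqrda bbj
Hunk 6: at line 1 remove [iadaf,yhy] add [wcsfb,oqct,vtzp] -> 11 lines: udqll fklu wcsfb oqct vtzp espx zud mjmx fbgne zqrda bbj
Hunk 7: at line 2 remove [oqct] add [qtdzz] -> 11 lines: udqll fklu wcsfb qtdzz vtzp espx zud mjmx fbgne zqrda bbj

Answer: udqll
fklu
wcsfb
qtdzz
vtzp
espx
zud
mjmx
fbgne
zqrda
bbj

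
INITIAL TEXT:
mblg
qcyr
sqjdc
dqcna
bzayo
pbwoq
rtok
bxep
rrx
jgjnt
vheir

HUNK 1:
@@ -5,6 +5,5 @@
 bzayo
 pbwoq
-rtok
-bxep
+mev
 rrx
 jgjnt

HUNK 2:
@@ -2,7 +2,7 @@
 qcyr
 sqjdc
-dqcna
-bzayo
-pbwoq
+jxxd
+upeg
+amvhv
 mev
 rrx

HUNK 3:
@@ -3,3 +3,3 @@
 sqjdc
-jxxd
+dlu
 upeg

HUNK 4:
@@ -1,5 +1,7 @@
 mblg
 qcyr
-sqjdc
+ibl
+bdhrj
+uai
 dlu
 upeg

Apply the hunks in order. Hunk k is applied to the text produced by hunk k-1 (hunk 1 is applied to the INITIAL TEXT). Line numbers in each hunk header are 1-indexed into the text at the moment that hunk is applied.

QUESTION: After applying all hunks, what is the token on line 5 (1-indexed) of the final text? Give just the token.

Answer: uai

Derivation:
Hunk 1: at line 5 remove [rtok,bxep] add [mev] -> 10 lines: mblg qcyr sqjdc dqcna bzayo pbwoq mev rrx jgjnt vheir
Hunk 2: at line 2 remove [dqcna,bzayo,pbwoq] add [jxxd,upeg,amvhv] -> 10 lines: mblg qcyr sqjdc jxxd upeg amvhv mev rrx jgjnt vheir
Hunk 3: at line 3 remove [jxxd] add [dlu] -> 10 lines: mblg qcyr sqjdc dlu upeg amvhv mev rrx jgjnt vheir
Hunk 4: at line 1 remove [sqjdc] add [ibl,bdhrj,uai] -> 12 lines: mblg qcyr ibl bdhrj uai dlu upeg amvhv mev rrx jgjnt vheir
Final line 5: uai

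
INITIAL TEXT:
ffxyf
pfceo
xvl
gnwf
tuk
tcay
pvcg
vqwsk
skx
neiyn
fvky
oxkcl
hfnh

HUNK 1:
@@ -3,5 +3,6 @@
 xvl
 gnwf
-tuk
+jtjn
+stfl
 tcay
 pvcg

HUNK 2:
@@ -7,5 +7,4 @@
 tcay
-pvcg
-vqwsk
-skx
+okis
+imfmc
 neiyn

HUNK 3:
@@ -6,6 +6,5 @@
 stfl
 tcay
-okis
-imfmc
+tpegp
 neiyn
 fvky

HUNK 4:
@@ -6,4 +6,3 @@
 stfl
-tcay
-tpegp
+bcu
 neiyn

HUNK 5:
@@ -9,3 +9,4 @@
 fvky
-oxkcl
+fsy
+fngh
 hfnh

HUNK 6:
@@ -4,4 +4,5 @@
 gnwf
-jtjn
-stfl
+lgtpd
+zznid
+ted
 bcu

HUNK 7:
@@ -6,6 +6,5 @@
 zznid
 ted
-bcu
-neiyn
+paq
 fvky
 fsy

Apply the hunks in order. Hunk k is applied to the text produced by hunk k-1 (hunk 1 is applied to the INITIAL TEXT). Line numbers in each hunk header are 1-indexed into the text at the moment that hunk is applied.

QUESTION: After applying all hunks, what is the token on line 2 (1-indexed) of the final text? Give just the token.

Hunk 1: at line 3 remove [tuk] add [jtjn,stfl] -> 14 lines: ffxyf pfceo xvl gnwf jtjn stfl tcay pvcg vqwsk skx neiyn fvky oxkcl hfnh
Hunk 2: at line 7 remove [pvcg,vqwsk,skx] add [okis,imfmc] -> 13 lines: ffxyf pfceo xvl gnwf jtjn stfl tcay okis imfmc neiyn fvky oxkcl hfnh
Hunk 3: at line 6 remove [okis,imfmc] add [tpegp] -> 12 lines: ffxyf pfceo xvl gnwf jtjn stfl tcay tpegp neiyn fvky oxkcl hfnh
Hunk 4: at line 6 remove [tcay,tpegp] add [bcu] -> 11 lines: ffxyf pfceo xvl gnwf jtjn stfl bcu neiyn fvky oxkcl hfnh
Hunk 5: at line 9 remove [oxkcl] add [fsy,fngh] -> 12 lines: ffxyf pfceo xvl gnwf jtjn stfl bcu neiyn fvky fsy fngh hfnh
Hunk 6: at line 4 remove [jtjn,stfl] add [lgtpd,zznid,ted] -> 13 lines: ffxyf pfceo xvl gnwf lgtpd zznid ted bcu neiyn fvky fsy fngh hfnh
Hunk 7: at line 6 remove [bcu,neiyn] add [paq] -> 12 lines: ffxyf pfceo xvl gnwf lgtpd zznid ted paq fvky fsy fngh hfnh
Final line 2: pfceo

Answer: pfceo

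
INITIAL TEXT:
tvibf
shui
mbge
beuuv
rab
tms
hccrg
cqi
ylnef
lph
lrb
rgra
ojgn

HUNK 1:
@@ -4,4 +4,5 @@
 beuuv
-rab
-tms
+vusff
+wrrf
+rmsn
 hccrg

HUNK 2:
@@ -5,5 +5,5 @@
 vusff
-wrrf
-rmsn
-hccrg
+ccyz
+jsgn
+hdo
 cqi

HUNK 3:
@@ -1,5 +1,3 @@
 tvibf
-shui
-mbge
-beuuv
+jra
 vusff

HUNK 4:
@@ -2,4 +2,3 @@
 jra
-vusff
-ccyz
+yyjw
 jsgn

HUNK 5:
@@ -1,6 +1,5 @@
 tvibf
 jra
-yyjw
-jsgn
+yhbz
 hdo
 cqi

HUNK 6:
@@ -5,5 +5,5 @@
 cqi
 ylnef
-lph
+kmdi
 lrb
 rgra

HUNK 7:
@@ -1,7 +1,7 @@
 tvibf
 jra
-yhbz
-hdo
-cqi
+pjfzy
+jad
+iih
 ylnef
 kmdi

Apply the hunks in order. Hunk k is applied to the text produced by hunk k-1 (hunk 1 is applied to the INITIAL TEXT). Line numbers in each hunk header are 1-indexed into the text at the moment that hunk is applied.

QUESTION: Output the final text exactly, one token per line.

Hunk 1: at line 4 remove [rab,tms] add [vusff,wrrf,rmsn] -> 14 lines: tvibf shui mbge beuuv vusff wrrf rmsn hccrg cqi ylnef lph lrb rgra ojgn
Hunk 2: at line 5 remove [wrrf,rmsn,hccrg] add [ccyz,jsgn,hdo] -> 14 lines: tvibf shui mbge beuuv vusff ccyz jsgn hdo cqi ylnef lph lrb rgra ojgn
Hunk 3: at line 1 remove [shui,mbge,beuuv] add [jra] -> 12 lines: tvibf jra vusff ccyz jsgn hdo cqi ylnef lph lrb rgra ojgn
Hunk 4: at line 2 remove [vusff,ccyz] add [yyjw] -> 11 lines: tvibf jra yyjw jsgn hdo cqi ylnef lph lrb rgra ojgn
Hunk 5: at line 1 remove [yyjw,jsgn] add [yhbz] -> 10 lines: tvibf jra yhbz hdo cqi ylnef lph lrb rgra ojgn
Hunk 6: at line 5 remove [lph] add [kmdi] -> 10 lines: tvibf jra yhbz hdo cqi ylnef kmdi lrb rgra ojgn
Hunk 7: at line 1 remove [yhbz,hdo,cqi] add [pjfzy,jad,iih] -> 10 lines: tvibf jra pjfzy jad iih ylnef kmdi lrb rgra ojgn

Answer: tvibf
jra
pjfzy
jad
iih
ylnef
kmdi
lrb
rgra
ojgn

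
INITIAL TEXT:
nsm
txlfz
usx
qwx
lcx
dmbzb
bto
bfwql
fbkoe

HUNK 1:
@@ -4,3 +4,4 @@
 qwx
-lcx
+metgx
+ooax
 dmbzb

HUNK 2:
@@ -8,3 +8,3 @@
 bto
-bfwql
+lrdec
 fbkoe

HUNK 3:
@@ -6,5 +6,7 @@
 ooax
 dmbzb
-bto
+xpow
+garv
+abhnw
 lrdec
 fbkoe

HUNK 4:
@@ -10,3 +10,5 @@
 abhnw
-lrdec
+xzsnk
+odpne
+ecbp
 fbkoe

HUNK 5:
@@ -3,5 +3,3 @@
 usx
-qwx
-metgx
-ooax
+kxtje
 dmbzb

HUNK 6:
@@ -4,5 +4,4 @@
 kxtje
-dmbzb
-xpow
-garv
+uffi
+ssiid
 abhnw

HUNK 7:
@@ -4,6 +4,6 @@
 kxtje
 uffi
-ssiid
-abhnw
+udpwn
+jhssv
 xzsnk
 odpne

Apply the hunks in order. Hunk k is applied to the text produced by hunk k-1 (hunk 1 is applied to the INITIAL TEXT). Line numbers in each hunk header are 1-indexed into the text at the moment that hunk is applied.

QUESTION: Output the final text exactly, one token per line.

Hunk 1: at line 4 remove [lcx] add [metgx,ooax] -> 10 lines: nsm txlfz usx qwx metgx ooax dmbzb bto bfwql fbkoe
Hunk 2: at line 8 remove [bfwql] add [lrdec] -> 10 lines: nsm txlfz usx qwx metgx ooax dmbzb bto lrdec fbkoe
Hunk 3: at line 6 remove [bto] add [xpow,garv,abhnw] -> 12 lines: nsm txlfz usx qwx metgx ooax dmbzb xpow garv abhnw lrdec fbkoe
Hunk 4: at line 10 remove [lrdec] add [xzsnk,odpne,ecbp] -> 14 lines: nsm txlfz usx qwx metgx ooax dmbzb xpow garv abhnw xzsnk odpne ecbp fbkoe
Hunk 5: at line 3 remove [qwx,metgx,ooax] add [kxtje] -> 12 lines: nsm txlfz usx kxtje dmbzb xpow garv abhnw xzsnk odpne ecbp fbkoe
Hunk 6: at line 4 remove [dmbzb,xpow,garv] add [uffi,ssiid] -> 11 lines: nsm txlfz usx kxtje uffi ssiid abhnw xzsnk odpne ecbp fbkoe
Hunk 7: at line 4 remove [ssiid,abhnw] add [udpwn,jhssv] -> 11 lines: nsm txlfz usx kxtje uffi udpwn jhssv xzsnk odpne ecbp fbkoe

Answer: nsm
txlfz
usx
kxtje
uffi
udpwn
jhssv
xzsnk
odpne
ecbp
fbkoe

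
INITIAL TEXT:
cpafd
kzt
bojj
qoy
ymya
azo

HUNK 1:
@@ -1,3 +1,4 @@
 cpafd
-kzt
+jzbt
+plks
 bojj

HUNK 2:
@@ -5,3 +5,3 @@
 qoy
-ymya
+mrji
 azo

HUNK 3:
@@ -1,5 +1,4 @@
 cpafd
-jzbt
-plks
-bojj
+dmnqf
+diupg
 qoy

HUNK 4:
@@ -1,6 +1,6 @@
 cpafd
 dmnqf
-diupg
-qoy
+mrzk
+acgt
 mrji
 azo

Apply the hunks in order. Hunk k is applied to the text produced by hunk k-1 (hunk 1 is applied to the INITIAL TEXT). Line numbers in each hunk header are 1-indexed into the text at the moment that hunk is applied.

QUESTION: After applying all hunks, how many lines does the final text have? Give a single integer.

Hunk 1: at line 1 remove [kzt] add [jzbt,plks] -> 7 lines: cpafd jzbt plks bojj qoy ymya azo
Hunk 2: at line 5 remove [ymya] add [mrji] -> 7 lines: cpafd jzbt plks bojj qoy mrji azo
Hunk 3: at line 1 remove [jzbt,plks,bojj] add [dmnqf,diupg] -> 6 lines: cpafd dmnqf diupg qoy mrji azo
Hunk 4: at line 1 remove [diupg,qoy] add [mrzk,acgt] -> 6 lines: cpafd dmnqf mrzk acgt mrji azo
Final line count: 6

Answer: 6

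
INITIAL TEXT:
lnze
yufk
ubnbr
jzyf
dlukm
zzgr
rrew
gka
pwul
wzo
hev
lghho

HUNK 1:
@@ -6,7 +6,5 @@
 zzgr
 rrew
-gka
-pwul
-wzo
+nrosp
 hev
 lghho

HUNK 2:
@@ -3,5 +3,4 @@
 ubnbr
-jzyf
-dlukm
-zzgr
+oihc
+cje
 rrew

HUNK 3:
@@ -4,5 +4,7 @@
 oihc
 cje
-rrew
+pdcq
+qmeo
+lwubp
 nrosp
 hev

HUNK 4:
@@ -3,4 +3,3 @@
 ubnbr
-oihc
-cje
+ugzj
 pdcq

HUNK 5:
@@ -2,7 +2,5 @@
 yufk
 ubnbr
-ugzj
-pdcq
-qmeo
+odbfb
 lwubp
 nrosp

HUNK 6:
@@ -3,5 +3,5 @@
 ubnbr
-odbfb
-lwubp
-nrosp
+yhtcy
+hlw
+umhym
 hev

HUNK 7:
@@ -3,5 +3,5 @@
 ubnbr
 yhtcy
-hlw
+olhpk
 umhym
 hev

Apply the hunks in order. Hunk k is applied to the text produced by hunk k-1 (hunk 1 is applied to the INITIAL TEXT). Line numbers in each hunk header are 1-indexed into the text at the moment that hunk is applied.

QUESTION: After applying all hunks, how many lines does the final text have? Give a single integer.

Answer: 8

Derivation:
Hunk 1: at line 6 remove [gka,pwul,wzo] add [nrosp] -> 10 lines: lnze yufk ubnbr jzyf dlukm zzgr rrew nrosp hev lghho
Hunk 2: at line 3 remove [jzyf,dlukm,zzgr] add [oihc,cje] -> 9 lines: lnze yufk ubnbr oihc cje rrew nrosp hev lghho
Hunk 3: at line 4 remove [rrew] add [pdcq,qmeo,lwubp] -> 11 lines: lnze yufk ubnbr oihc cje pdcq qmeo lwubp nrosp hev lghho
Hunk 4: at line 3 remove [oihc,cje] add [ugzj] -> 10 lines: lnze yufk ubnbr ugzj pdcq qmeo lwubp nrosp hev lghho
Hunk 5: at line 2 remove [ugzj,pdcq,qmeo] add [odbfb] -> 8 lines: lnze yufk ubnbr odbfb lwubp nrosp hev lghho
Hunk 6: at line 3 remove [odbfb,lwubp,nrosp] add [yhtcy,hlw,umhym] -> 8 lines: lnze yufk ubnbr yhtcy hlw umhym hev lghho
Hunk 7: at line 3 remove [hlw] add [olhpk] -> 8 lines: lnze yufk ubnbr yhtcy olhpk umhym hev lghho
Final line count: 8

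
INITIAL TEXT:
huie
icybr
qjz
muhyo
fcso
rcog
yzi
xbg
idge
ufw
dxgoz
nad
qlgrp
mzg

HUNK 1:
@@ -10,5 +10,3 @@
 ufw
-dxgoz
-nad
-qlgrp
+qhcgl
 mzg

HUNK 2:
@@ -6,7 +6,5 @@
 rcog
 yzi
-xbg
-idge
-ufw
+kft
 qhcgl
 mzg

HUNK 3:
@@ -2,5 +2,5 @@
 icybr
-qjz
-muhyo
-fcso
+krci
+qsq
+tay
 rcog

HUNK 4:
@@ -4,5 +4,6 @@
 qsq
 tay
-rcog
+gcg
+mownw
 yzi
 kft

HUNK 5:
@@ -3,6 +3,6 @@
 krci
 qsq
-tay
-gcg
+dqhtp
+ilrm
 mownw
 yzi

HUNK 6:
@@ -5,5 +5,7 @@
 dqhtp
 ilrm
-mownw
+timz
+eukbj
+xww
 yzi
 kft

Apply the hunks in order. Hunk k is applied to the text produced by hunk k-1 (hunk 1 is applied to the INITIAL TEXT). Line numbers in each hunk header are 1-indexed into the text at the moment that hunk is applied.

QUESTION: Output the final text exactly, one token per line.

Answer: huie
icybr
krci
qsq
dqhtp
ilrm
timz
eukbj
xww
yzi
kft
qhcgl
mzg

Derivation:
Hunk 1: at line 10 remove [dxgoz,nad,qlgrp] add [qhcgl] -> 12 lines: huie icybr qjz muhyo fcso rcog yzi xbg idge ufw qhcgl mzg
Hunk 2: at line 6 remove [xbg,idge,ufw] add [kft] -> 10 lines: huie icybr qjz muhyo fcso rcog yzi kft qhcgl mzg
Hunk 3: at line 2 remove [qjz,muhyo,fcso] add [krci,qsq,tay] -> 10 lines: huie icybr krci qsq tay rcog yzi kft qhcgl mzg
Hunk 4: at line 4 remove [rcog] add [gcg,mownw] -> 11 lines: huie icybr krci qsq tay gcg mownw yzi kft qhcgl mzg
Hunk 5: at line 3 remove [tay,gcg] add [dqhtp,ilrm] -> 11 lines: huie icybr krci qsq dqhtp ilrm mownw yzi kft qhcgl mzg
Hunk 6: at line 5 remove [mownw] add [timz,eukbj,xww] -> 13 lines: huie icybr krci qsq dqhtp ilrm timz eukbj xww yzi kft qhcgl mzg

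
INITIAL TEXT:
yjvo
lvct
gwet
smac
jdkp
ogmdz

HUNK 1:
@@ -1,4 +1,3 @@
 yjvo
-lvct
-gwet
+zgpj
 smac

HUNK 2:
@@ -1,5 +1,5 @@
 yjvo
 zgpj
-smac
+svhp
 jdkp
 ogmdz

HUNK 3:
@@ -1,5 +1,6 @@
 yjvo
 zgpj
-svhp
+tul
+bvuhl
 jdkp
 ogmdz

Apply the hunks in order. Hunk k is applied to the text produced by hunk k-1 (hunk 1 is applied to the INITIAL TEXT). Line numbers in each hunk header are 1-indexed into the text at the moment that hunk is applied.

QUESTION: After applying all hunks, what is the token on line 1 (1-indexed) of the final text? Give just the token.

Answer: yjvo

Derivation:
Hunk 1: at line 1 remove [lvct,gwet] add [zgpj] -> 5 lines: yjvo zgpj smac jdkp ogmdz
Hunk 2: at line 1 remove [smac] add [svhp] -> 5 lines: yjvo zgpj svhp jdkp ogmdz
Hunk 3: at line 1 remove [svhp] add [tul,bvuhl] -> 6 lines: yjvo zgpj tul bvuhl jdkp ogmdz
Final line 1: yjvo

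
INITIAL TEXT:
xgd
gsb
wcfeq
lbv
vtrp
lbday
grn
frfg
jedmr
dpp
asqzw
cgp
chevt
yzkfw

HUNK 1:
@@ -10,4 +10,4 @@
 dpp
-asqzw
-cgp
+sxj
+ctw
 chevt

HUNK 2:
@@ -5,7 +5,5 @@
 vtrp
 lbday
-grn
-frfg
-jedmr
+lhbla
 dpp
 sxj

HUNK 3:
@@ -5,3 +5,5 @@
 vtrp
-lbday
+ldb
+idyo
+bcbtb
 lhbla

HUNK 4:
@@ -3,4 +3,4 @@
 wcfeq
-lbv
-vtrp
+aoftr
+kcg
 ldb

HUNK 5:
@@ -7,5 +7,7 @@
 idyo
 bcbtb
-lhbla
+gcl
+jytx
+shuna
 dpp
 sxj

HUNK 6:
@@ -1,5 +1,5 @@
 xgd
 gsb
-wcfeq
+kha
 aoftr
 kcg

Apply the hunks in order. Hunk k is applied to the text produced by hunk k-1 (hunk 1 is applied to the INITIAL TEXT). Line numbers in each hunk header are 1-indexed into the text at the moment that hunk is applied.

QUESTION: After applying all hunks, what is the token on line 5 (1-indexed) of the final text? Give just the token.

Hunk 1: at line 10 remove [asqzw,cgp] add [sxj,ctw] -> 14 lines: xgd gsb wcfeq lbv vtrp lbday grn frfg jedmr dpp sxj ctw chevt yzkfw
Hunk 2: at line 5 remove [grn,frfg,jedmr] add [lhbla] -> 12 lines: xgd gsb wcfeq lbv vtrp lbday lhbla dpp sxj ctw chevt yzkfw
Hunk 3: at line 5 remove [lbday] add [ldb,idyo,bcbtb] -> 14 lines: xgd gsb wcfeq lbv vtrp ldb idyo bcbtb lhbla dpp sxj ctw chevt yzkfw
Hunk 4: at line 3 remove [lbv,vtrp] add [aoftr,kcg] -> 14 lines: xgd gsb wcfeq aoftr kcg ldb idyo bcbtb lhbla dpp sxj ctw chevt yzkfw
Hunk 5: at line 7 remove [lhbla] add [gcl,jytx,shuna] -> 16 lines: xgd gsb wcfeq aoftr kcg ldb idyo bcbtb gcl jytx shuna dpp sxj ctw chevt yzkfw
Hunk 6: at line 1 remove [wcfeq] add [kha] -> 16 lines: xgd gsb kha aoftr kcg ldb idyo bcbtb gcl jytx shuna dpp sxj ctw chevt yzkfw
Final line 5: kcg

Answer: kcg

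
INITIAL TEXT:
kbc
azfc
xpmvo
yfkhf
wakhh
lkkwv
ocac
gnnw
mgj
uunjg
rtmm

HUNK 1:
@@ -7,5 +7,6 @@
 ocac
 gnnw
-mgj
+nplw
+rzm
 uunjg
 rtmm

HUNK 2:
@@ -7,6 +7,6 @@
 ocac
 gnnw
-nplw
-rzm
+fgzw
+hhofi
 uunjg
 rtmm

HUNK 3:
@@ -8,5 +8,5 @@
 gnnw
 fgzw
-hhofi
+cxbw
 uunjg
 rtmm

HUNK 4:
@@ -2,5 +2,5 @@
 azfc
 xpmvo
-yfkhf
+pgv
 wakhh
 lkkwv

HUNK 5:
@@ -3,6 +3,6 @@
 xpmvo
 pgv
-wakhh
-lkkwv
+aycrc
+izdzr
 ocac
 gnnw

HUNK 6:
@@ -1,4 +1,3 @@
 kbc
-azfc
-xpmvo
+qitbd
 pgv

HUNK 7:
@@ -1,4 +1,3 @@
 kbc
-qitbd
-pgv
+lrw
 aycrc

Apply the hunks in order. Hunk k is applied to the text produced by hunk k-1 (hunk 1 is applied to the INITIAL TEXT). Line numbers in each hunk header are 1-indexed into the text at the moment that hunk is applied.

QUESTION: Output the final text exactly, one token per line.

Answer: kbc
lrw
aycrc
izdzr
ocac
gnnw
fgzw
cxbw
uunjg
rtmm

Derivation:
Hunk 1: at line 7 remove [mgj] add [nplw,rzm] -> 12 lines: kbc azfc xpmvo yfkhf wakhh lkkwv ocac gnnw nplw rzm uunjg rtmm
Hunk 2: at line 7 remove [nplw,rzm] add [fgzw,hhofi] -> 12 lines: kbc azfc xpmvo yfkhf wakhh lkkwv ocac gnnw fgzw hhofi uunjg rtmm
Hunk 3: at line 8 remove [hhofi] add [cxbw] -> 12 lines: kbc azfc xpmvo yfkhf wakhh lkkwv ocac gnnw fgzw cxbw uunjg rtmm
Hunk 4: at line 2 remove [yfkhf] add [pgv] -> 12 lines: kbc azfc xpmvo pgv wakhh lkkwv ocac gnnw fgzw cxbw uunjg rtmm
Hunk 5: at line 3 remove [wakhh,lkkwv] add [aycrc,izdzr] -> 12 lines: kbc azfc xpmvo pgv aycrc izdzr ocac gnnw fgzw cxbw uunjg rtmm
Hunk 6: at line 1 remove [azfc,xpmvo] add [qitbd] -> 11 lines: kbc qitbd pgv aycrc izdzr ocac gnnw fgzw cxbw uunjg rtmm
Hunk 7: at line 1 remove [qitbd,pgv] add [lrw] -> 10 lines: kbc lrw aycrc izdzr ocac gnnw fgzw cxbw uunjg rtmm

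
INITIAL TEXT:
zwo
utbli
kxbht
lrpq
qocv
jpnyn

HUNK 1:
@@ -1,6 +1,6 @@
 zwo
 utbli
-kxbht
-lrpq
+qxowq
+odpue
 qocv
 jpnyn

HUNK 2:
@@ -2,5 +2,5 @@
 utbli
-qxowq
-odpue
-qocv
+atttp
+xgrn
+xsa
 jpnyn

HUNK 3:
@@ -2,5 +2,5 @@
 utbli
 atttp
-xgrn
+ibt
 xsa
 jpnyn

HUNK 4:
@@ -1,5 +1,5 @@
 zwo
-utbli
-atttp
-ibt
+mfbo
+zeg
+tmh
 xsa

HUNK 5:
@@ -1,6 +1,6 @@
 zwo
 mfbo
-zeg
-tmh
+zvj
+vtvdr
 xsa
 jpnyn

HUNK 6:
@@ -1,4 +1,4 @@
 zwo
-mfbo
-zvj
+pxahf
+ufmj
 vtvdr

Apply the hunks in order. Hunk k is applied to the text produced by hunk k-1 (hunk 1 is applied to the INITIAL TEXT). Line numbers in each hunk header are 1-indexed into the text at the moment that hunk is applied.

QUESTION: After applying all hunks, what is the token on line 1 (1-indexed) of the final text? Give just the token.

Hunk 1: at line 1 remove [kxbht,lrpq] add [qxowq,odpue] -> 6 lines: zwo utbli qxowq odpue qocv jpnyn
Hunk 2: at line 2 remove [qxowq,odpue,qocv] add [atttp,xgrn,xsa] -> 6 lines: zwo utbli atttp xgrn xsa jpnyn
Hunk 3: at line 2 remove [xgrn] add [ibt] -> 6 lines: zwo utbli atttp ibt xsa jpnyn
Hunk 4: at line 1 remove [utbli,atttp,ibt] add [mfbo,zeg,tmh] -> 6 lines: zwo mfbo zeg tmh xsa jpnyn
Hunk 5: at line 1 remove [zeg,tmh] add [zvj,vtvdr] -> 6 lines: zwo mfbo zvj vtvdr xsa jpnyn
Hunk 6: at line 1 remove [mfbo,zvj] add [pxahf,ufmj] -> 6 lines: zwo pxahf ufmj vtvdr xsa jpnyn
Final line 1: zwo

Answer: zwo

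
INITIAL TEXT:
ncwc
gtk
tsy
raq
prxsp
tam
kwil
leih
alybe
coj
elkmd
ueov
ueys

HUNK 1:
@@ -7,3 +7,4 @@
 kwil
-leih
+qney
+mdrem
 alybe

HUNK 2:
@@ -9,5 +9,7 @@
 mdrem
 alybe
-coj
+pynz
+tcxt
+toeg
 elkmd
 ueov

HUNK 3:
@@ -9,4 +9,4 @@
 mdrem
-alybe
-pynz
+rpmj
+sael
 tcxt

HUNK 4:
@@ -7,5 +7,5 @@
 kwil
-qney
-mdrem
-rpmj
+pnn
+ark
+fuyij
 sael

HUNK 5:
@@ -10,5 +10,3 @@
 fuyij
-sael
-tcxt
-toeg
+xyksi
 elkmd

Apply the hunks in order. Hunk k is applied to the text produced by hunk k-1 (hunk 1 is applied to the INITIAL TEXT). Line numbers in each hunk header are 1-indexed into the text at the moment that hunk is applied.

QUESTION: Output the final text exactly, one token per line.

Hunk 1: at line 7 remove [leih] add [qney,mdrem] -> 14 lines: ncwc gtk tsy raq prxsp tam kwil qney mdrem alybe coj elkmd ueov ueys
Hunk 2: at line 9 remove [coj] add [pynz,tcxt,toeg] -> 16 lines: ncwc gtk tsy raq prxsp tam kwil qney mdrem alybe pynz tcxt toeg elkmd ueov ueys
Hunk 3: at line 9 remove [alybe,pynz] add [rpmj,sael] -> 16 lines: ncwc gtk tsy raq prxsp tam kwil qney mdrem rpmj sael tcxt toeg elkmd ueov ueys
Hunk 4: at line 7 remove [qney,mdrem,rpmj] add [pnn,ark,fuyij] -> 16 lines: ncwc gtk tsy raq prxsp tam kwil pnn ark fuyij sael tcxt toeg elkmd ueov ueys
Hunk 5: at line 10 remove [sael,tcxt,toeg] add [xyksi] -> 14 lines: ncwc gtk tsy raq prxsp tam kwil pnn ark fuyij xyksi elkmd ueov ueys

Answer: ncwc
gtk
tsy
raq
prxsp
tam
kwil
pnn
ark
fuyij
xyksi
elkmd
ueov
ueys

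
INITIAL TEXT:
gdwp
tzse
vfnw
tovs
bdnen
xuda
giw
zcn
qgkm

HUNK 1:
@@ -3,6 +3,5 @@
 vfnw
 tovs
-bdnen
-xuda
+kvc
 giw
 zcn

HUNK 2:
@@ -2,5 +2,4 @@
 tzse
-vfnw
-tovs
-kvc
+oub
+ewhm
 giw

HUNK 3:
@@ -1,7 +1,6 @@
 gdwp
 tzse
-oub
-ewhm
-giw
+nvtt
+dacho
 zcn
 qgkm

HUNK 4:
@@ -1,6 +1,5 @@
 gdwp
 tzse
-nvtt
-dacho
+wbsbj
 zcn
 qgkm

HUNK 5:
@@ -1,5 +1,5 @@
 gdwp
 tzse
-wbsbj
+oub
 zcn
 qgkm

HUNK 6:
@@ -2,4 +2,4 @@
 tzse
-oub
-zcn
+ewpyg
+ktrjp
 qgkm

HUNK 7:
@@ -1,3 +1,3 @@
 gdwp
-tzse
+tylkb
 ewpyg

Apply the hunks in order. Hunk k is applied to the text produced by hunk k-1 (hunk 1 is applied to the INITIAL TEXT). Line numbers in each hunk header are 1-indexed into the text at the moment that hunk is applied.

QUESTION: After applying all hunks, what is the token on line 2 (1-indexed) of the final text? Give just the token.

Hunk 1: at line 3 remove [bdnen,xuda] add [kvc] -> 8 lines: gdwp tzse vfnw tovs kvc giw zcn qgkm
Hunk 2: at line 2 remove [vfnw,tovs,kvc] add [oub,ewhm] -> 7 lines: gdwp tzse oub ewhm giw zcn qgkm
Hunk 3: at line 1 remove [oub,ewhm,giw] add [nvtt,dacho] -> 6 lines: gdwp tzse nvtt dacho zcn qgkm
Hunk 4: at line 1 remove [nvtt,dacho] add [wbsbj] -> 5 lines: gdwp tzse wbsbj zcn qgkm
Hunk 5: at line 1 remove [wbsbj] add [oub] -> 5 lines: gdwp tzse oub zcn qgkm
Hunk 6: at line 2 remove [oub,zcn] add [ewpyg,ktrjp] -> 5 lines: gdwp tzse ewpyg ktrjp qgkm
Hunk 7: at line 1 remove [tzse] add [tylkb] -> 5 lines: gdwp tylkb ewpyg ktrjp qgkm
Final line 2: tylkb

Answer: tylkb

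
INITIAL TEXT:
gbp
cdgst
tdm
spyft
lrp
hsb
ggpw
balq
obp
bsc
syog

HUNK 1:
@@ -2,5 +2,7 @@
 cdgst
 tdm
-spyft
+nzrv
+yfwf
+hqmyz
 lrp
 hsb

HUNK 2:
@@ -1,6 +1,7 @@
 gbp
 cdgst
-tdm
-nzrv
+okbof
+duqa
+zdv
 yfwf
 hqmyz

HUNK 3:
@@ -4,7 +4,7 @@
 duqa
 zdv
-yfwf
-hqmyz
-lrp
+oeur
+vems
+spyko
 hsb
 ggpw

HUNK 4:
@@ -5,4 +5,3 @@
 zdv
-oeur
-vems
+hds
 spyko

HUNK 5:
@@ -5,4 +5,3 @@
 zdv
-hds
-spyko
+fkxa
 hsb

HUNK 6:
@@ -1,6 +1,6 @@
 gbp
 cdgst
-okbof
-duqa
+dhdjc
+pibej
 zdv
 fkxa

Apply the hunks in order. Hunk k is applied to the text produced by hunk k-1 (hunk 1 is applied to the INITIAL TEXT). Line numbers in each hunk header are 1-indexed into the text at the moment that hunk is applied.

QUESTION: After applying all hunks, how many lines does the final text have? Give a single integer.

Hunk 1: at line 2 remove [spyft] add [nzrv,yfwf,hqmyz] -> 13 lines: gbp cdgst tdm nzrv yfwf hqmyz lrp hsb ggpw balq obp bsc syog
Hunk 2: at line 1 remove [tdm,nzrv] add [okbof,duqa,zdv] -> 14 lines: gbp cdgst okbof duqa zdv yfwf hqmyz lrp hsb ggpw balq obp bsc syog
Hunk 3: at line 4 remove [yfwf,hqmyz,lrp] add [oeur,vems,spyko] -> 14 lines: gbp cdgst okbof duqa zdv oeur vems spyko hsb ggpw balq obp bsc syog
Hunk 4: at line 5 remove [oeur,vems] add [hds] -> 13 lines: gbp cdgst okbof duqa zdv hds spyko hsb ggpw balq obp bsc syog
Hunk 5: at line 5 remove [hds,spyko] add [fkxa] -> 12 lines: gbp cdgst okbof duqa zdv fkxa hsb ggpw balq obp bsc syog
Hunk 6: at line 1 remove [okbof,duqa] add [dhdjc,pibej] -> 12 lines: gbp cdgst dhdjc pibej zdv fkxa hsb ggpw balq obp bsc syog
Final line count: 12

Answer: 12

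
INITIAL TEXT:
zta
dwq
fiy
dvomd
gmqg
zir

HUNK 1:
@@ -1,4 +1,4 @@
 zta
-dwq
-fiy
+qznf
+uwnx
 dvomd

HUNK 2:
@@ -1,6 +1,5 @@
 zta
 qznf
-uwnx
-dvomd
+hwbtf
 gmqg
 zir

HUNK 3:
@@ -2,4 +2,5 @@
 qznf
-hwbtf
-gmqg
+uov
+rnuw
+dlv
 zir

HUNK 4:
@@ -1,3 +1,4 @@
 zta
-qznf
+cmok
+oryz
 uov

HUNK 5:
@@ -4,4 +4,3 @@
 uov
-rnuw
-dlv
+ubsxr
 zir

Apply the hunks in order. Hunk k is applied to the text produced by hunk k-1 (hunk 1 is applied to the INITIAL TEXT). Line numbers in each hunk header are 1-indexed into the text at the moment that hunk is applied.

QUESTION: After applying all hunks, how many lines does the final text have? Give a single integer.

Hunk 1: at line 1 remove [dwq,fiy] add [qznf,uwnx] -> 6 lines: zta qznf uwnx dvomd gmqg zir
Hunk 2: at line 1 remove [uwnx,dvomd] add [hwbtf] -> 5 lines: zta qznf hwbtf gmqg zir
Hunk 3: at line 2 remove [hwbtf,gmqg] add [uov,rnuw,dlv] -> 6 lines: zta qznf uov rnuw dlv zir
Hunk 4: at line 1 remove [qznf] add [cmok,oryz] -> 7 lines: zta cmok oryz uov rnuw dlv zir
Hunk 5: at line 4 remove [rnuw,dlv] add [ubsxr] -> 6 lines: zta cmok oryz uov ubsxr zir
Final line count: 6

Answer: 6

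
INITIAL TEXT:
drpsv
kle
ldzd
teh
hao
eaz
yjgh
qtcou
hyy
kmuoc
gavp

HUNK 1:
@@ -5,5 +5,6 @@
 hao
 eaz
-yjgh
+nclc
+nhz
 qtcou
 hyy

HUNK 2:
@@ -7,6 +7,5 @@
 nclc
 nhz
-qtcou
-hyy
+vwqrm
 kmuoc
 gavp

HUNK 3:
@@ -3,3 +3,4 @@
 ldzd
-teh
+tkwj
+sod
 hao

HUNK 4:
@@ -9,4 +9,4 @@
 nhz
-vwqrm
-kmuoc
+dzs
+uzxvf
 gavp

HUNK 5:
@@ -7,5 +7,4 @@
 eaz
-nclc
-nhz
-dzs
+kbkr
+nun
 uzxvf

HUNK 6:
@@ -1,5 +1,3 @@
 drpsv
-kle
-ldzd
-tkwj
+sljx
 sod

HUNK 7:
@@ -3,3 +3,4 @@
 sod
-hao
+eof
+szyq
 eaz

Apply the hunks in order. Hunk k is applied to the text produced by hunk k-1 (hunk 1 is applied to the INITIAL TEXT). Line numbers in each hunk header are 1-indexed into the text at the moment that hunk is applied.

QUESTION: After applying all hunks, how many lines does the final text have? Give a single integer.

Answer: 10

Derivation:
Hunk 1: at line 5 remove [yjgh] add [nclc,nhz] -> 12 lines: drpsv kle ldzd teh hao eaz nclc nhz qtcou hyy kmuoc gavp
Hunk 2: at line 7 remove [qtcou,hyy] add [vwqrm] -> 11 lines: drpsv kle ldzd teh hao eaz nclc nhz vwqrm kmuoc gavp
Hunk 3: at line 3 remove [teh] add [tkwj,sod] -> 12 lines: drpsv kle ldzd tkwj sod hao eaz nclc nhz vwqrm kmuoc gavp
Hunk 4: at line 9 remove [vwqrm,kmuoc] add [dzs,uzxvf] -> 12 lines: drpsv kle ldzd tkwj sod hao eaz nclc nhz dzs uzxvf gavp
Hunk 5: at line 7 remove [nclc,nhz,dzs] add [kbkr,nun] -> 11 lines: drpsv kle ldzd tkwj sod hao eaz kbkr nun uzxvf gavp
Hunk 6: at line 1 remove [kle,ldzd,tkwj] add [sljx] -> 9 lines: drpsv sljx sod hao eaz kbkr nun uzxvf gavp
Hunk 7: at line 3 remove [hao] add [eof,szyq] -> 10 lines: drpsv sljx sod eof szyq eaz kbkr nun uzxvf gavp
Final line count: 10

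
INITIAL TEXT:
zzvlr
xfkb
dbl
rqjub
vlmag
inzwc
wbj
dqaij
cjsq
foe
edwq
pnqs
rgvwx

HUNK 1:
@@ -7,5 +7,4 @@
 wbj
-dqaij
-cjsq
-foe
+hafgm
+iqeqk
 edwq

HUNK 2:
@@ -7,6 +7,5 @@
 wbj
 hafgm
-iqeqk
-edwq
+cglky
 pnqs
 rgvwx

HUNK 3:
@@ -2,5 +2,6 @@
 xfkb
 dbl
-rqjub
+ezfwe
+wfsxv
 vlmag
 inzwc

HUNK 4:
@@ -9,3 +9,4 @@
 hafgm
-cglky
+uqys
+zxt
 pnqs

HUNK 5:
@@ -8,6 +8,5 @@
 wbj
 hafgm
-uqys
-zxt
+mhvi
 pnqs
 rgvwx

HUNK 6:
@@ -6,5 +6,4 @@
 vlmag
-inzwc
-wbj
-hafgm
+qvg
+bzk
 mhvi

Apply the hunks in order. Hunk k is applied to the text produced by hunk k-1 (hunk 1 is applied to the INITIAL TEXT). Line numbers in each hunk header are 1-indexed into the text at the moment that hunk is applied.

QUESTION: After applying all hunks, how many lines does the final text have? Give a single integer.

Hunk 1: at line 7 remove [dqaij,cjsq,foe] add [hafgm,iqeqk] -> 12 lines: zzvlr xfkb dbl rqjub vlmag inzwc wbj hafgm iqeqk edwq pnqs rgvwx
Hunk 2: at line 7 remove [iqeqk,edwq] add [cglky] -> 11 lines: zzvlr xfkb dbl rqjub vlmag inzwc wbj hafgm cglky pnqs rgvwx
Hunk 3: at line 2 remove [rqjub] add [ezfwe,wfsxv] -> 12 lines: zzvlr xfkb dbl ezfwe wfsxv vlmag inzwc wbj hafgm cglky pnqs rgvwx
Hunk 4: at line 9 remove [cglky] add [uqys,zxt] -> 13 lines: zzvlr xfkb dbl ezfwe wfsxv vlmag inzwc wbj hafgm uqys zxt pnqs rgvwx
Hunk 5: at line 8 remove [uqys,zxt] add [mhvi] -> 12 lines: zzvlr xfkb dbl ezfwe wfsxv vlmag inzwc wbj hafgm mhvi pnqs rgvwx
Hunk 6: at line 6 remove [inzwc,wbj,hafgm] add [qvg,bzk] -> 11 lines: zzvlr xfkb dbl ezfwe wfsxv vlmag qvg bzk mhvi pnqs rgvwx
Final line count: 11

Answer: 11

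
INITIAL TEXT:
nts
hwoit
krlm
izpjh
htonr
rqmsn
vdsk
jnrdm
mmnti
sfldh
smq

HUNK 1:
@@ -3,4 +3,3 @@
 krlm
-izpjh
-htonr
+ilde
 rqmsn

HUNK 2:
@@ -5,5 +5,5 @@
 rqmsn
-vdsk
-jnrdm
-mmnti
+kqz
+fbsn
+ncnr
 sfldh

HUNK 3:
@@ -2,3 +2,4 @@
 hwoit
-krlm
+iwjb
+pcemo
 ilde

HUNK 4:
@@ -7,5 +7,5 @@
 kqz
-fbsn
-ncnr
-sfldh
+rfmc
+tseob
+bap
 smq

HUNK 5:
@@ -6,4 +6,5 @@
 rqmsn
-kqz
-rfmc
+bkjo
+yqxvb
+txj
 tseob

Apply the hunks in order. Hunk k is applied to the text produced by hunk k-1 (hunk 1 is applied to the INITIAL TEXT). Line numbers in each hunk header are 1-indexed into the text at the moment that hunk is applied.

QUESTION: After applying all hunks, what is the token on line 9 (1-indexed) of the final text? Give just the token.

Answer: txj

Derivation:
Hunk 1: at line 3 remove [izpjh,htonr] add [ilde] -> 10 lines: nts hwoit krlm ilde rqmsn vdsk jnrdm mmnti sfldh smq
Hunk 2: at line 5 remove [vdsk,jnrdm,mmnti] add [kqz,fbsn,ncnr] -> 10 lines: nts hwoit krlm ilde rqmsn kqz fbsn ncnr sfldh smq
Hunk 3: at line 2 remove [krlm] add [iwjb,pcemo] -> 11 lines: nts hwoit iwjb pcemo ilde rqmsn kqz fbsn ncnr sfldh smq
Hunk 4: at line 7 remove [fbsn,ncnr,sfldh] add [rfmc,tseob,bap] -> 11 lines: nts hwoit iwjb pcemo ilde rqmsn kqz rfmc tseob bap smq
Hunk 5: at line 6 remove [kqz,rfmc] add [bkjo,yqxvb,txj] -> 12 lines: nts hwoit iwjb pcemo ilde rqmsn bkjo yqxvb txj tseob bap smq
Final line 9: txj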